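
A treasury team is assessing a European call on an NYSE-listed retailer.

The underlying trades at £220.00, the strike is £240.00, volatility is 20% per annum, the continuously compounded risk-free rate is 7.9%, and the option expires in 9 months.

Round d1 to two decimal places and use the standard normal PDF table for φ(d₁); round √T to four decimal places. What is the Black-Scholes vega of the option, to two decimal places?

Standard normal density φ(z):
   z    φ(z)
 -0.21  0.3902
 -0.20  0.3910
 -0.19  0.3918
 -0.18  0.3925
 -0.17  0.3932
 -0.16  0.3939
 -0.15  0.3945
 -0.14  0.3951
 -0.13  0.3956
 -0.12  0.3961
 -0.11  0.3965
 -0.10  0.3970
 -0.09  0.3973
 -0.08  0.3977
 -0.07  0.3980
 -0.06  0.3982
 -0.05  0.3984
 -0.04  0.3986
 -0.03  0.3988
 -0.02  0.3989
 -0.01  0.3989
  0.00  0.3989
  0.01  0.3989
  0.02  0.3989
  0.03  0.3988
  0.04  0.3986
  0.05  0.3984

75.83

σ√T = 0.2·√0.75 = 0.1732
d₁ = [ln(220/240) + (0.079 + 0.2²/2)·0.75] / 0.1732 = [-0.0870 + 0.0743] / 0.1732 = -0.0737 ≈ -0.07
√T = √0.75 = 0.8660
φ(d₁) = φ(-0.07) = 0.3980
vega = S·φ(d₁)·√T = 220·0.3980·0.8660 = 75.8270
(Call and put vega coincide under Black-Scholes.)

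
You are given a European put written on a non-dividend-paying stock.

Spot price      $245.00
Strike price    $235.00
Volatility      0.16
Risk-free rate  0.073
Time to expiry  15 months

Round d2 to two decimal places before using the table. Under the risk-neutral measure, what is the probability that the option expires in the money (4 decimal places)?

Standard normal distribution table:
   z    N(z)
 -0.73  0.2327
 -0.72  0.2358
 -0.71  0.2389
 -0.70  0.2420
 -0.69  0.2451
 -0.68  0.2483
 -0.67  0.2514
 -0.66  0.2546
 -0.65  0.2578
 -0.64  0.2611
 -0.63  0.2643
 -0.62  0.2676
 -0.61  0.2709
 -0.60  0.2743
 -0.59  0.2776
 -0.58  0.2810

0.2578

σ√T = 0.16 × 1.1180 = 0.1789
d₁ = [ln(245/235) + (0.073 + 0.16²/2)·1.25] / 0.1789 = [0.0417 + 0.1072] / 0.1789 = 0.8325 ≈ 0.83
d₂ = d₁ − σ√T = 0.8325 − 0.1789 = 0.6536 ≈ 0.65
Risk-neutral Pr[S_T < K] = N(−d₂) = N(-0.65) = 0.2578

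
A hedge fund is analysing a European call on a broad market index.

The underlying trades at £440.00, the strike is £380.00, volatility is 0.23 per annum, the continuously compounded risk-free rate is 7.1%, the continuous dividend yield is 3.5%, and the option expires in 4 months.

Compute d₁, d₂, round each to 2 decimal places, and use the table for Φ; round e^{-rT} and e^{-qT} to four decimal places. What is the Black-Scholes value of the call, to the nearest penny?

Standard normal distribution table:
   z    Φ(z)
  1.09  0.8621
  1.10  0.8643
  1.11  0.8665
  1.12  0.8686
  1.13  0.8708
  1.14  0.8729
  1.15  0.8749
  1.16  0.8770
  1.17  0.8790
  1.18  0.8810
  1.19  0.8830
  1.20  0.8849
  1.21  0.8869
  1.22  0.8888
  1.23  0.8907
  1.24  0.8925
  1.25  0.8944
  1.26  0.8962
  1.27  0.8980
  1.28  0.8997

£66.59

T = 0.3333;  σ√T = 0.1328
d₁ = [ln(440/380) + (0.071 − 0.035 + ½·0.23²)·0.3333] / (σ√T) = (0.1466 + 0.0208) / 0.1328 = 1.2608 ≈ 1.26
d₂ = 1.2608 − 0.1328 = 1.1280 ≈ 1.13
e^(−qT) = e^(−0.035·0.3333) = 0.9884;  e^(−rT) = e^(−0.071·0.3333) = 0.9766
C = 440·0.9884·N(1.26) − 380·0.9766·N(1.13) = 440·0.9884·0.8962 − 380·0.9766·0.8708 = 389.7538 − 323.1608 = 66.5929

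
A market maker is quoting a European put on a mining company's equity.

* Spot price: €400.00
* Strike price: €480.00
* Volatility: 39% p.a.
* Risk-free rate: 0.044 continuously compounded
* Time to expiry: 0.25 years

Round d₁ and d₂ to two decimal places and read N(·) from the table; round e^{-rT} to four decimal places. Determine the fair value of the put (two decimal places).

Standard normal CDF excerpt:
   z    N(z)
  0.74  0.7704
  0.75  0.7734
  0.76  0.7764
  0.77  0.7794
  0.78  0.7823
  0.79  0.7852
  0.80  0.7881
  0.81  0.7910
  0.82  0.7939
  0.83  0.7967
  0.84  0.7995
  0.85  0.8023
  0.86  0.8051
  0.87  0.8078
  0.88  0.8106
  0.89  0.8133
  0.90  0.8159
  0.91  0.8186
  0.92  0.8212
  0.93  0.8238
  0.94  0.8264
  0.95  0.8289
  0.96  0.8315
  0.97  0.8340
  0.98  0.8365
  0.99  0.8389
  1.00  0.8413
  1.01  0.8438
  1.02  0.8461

σ√T = 0.39 × 0.5000 = 0.1950
ln(S/K) + (r + σ²/2)T = ln(400/480) + (0.044 + 0.39²/2)·0.25 = -0.1823 + 0.0300 = -0.1523
d₁ = -0.1523 / 0.1950 = -0.7811 ⇒ -0.78
d₂ = d₁ − σ√T = -0.7811 − 0.1950 = -0.9761 ⇒ -0.98
exp(−rT) = exp(−0.044·0.25) = 0.9891
N(−d₂) = N(0.98) = 0.8365;  N(−d₁) = N(0.78) = 0.7823
P = 480·0.9891·0.8365 − 400·0.7823 = 397.1434 − 312.9200 = 84.2234

€84.22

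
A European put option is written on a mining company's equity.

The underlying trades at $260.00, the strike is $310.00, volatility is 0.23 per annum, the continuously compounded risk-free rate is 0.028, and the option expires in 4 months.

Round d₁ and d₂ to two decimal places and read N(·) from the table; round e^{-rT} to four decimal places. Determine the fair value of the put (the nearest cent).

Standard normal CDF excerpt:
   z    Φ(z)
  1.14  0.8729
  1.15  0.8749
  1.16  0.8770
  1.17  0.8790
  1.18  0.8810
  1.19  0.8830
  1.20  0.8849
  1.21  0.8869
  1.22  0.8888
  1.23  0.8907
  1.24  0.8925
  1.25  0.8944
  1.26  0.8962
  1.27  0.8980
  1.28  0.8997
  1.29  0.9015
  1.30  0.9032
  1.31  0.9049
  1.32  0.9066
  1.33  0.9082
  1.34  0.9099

$48.85

T = 0.3333;  σ√T = 0.1328
ln(S/K) + (r + σ²/2)T = ln(260/310) + (0.028 + 0.23²/2)·0.3333 = -0.1759 + 0.0181 = -0.1577
d₁ = -0.1577 / 0.1328 = -1.1879 → -1.19
d₂ = d₁ − σ√T = -1.1879 − 0.1328 = -1.3207 → -1.32
e^(−rT) = e^(−0.028·0.3333) = 0.9907
P = 310·0.9907·N(1.32) − 260·N(1.19) = 310·0.9907·0.9066 − 260·0.8830 = 278.4323 − 229.5800 = 48.8523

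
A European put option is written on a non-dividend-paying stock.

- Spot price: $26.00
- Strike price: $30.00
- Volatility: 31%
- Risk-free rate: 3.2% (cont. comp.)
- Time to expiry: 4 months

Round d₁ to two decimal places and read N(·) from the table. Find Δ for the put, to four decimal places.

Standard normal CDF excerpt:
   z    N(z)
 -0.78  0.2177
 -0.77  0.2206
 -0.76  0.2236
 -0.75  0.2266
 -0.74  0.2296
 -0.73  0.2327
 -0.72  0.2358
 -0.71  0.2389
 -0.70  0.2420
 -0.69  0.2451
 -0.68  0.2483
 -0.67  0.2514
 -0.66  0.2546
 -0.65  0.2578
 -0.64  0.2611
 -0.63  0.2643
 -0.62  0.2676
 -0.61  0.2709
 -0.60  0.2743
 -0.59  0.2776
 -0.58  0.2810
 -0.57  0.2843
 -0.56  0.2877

σ√T = 0.31 × 0.5774 = 0.1790
d₁ = [ln(26/30) + (0.032 + ½·0.31²)·0.3333] / (σ√T) = (-0.1431 + 0.0267) / 0.1790 = -0.6505 ≈ -0.65
N(d₁) = N(-0.65) = 0.2578
Δ_put = N(d₁) − 1 = 0.2578 − 1 = -0.7422

-0.7422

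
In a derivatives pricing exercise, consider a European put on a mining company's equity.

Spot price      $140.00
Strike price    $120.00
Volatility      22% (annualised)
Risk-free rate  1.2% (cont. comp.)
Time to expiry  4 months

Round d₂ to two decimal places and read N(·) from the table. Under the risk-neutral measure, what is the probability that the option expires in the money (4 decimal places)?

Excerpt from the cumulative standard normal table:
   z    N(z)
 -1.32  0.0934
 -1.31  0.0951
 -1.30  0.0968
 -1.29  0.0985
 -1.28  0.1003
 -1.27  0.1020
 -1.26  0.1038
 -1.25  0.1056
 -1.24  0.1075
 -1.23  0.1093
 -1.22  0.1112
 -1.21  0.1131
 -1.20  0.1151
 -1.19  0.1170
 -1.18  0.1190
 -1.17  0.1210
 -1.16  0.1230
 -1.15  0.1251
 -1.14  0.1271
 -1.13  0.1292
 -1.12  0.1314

σ√T = 0.22·√0.3333 = 0.1270
ln(S/K) + (r + σ²/2)T = ln(140/120) + (0.012 + 0.22²/2)·0.3333 = 0.1542 + 0.0121 = 0.1662
d₁ = 0.1662 / 0.1270 = 1.3086 ⇒ 1.31
d₂ = d₁ − σ√T = 1.3086 − 0.1270 = 1.1816 ⇒ 1.18
Pr(exercise) under Q = N(−d₂) = N(-1.18) = 0.1190

0.1190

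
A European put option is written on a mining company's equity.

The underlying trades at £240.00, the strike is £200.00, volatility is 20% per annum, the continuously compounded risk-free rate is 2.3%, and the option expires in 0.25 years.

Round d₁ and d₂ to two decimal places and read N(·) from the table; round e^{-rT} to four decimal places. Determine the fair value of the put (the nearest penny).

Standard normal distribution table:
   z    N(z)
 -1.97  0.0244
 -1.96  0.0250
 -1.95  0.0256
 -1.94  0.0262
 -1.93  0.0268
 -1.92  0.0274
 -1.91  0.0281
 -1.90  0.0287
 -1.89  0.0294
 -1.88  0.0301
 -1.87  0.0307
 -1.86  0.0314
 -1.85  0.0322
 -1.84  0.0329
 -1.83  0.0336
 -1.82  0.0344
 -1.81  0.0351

£0.25

σ√T = 0.2 × 0.5000 = 0.1000
ln(S/K) + (r + σ²/2)T = ln(240/200) + (0.023 + 0.2²/2)·0.25 = 0.1823 + 0.0108 = 0.1931
d₁ = 0.1931 / 0.1000 = 1.9307 ⇒ 1.93
d₂ = d₁ − σ√T = 1.9307 − 0.1000 = 1.8307 ⇒ 1.83
e^(−rT) = e^(−0.023·0.25) = 0.9943
N(−d₂) = N(-1.83) = 0.0336;  N(−d₁) = N(-1.93) = 0.0268
P = 200·0.9943·0.0336 − 240·0.0268 = 6.6817 − 6.4320 = 0.2497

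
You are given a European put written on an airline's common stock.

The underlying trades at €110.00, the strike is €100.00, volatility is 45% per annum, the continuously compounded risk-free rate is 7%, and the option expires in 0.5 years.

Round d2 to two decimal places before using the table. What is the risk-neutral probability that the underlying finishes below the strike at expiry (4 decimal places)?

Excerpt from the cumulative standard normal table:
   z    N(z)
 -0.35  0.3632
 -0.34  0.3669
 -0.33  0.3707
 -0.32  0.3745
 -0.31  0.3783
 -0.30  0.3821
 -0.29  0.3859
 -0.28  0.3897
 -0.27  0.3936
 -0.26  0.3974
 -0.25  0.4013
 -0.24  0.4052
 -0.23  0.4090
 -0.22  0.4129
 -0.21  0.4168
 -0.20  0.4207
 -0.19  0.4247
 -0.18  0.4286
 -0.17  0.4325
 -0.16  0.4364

T = 0.5;  σ√T = 0.3182
ln(S/K) + (r + σ²/2)T = ln(110/100) + (0.07 + 0.45²/2)·0.5 = 0.0953 + 0.0856 = 0.1809
d₁ = 0.1809 / 0.3182 = 0.5686 ≈ 0.57
d₂ = d₁ − σ√T = 0.5686 − 0.3182 = 0.2504 ≈ 0.25
Pr(exercise) under Q = N(−d₂) = N(-0.25) = 0.4013

0.4013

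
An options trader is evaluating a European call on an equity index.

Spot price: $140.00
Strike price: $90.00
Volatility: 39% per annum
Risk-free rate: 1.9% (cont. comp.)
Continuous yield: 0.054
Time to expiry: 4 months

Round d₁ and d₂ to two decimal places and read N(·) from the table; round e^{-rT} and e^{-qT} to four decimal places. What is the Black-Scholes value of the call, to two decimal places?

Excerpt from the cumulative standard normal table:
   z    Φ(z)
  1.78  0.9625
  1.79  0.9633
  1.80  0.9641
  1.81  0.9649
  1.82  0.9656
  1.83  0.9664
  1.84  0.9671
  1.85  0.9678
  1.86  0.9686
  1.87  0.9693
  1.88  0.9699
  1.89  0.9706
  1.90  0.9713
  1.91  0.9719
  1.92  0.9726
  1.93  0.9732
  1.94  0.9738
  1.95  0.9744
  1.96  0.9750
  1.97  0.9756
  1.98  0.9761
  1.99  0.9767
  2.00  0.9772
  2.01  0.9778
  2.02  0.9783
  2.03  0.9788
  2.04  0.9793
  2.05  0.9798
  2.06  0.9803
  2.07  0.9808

σ√T = 0.39 × 0.5774 = 0.2252
ln(S/K) + (r − q + σ²/2)T = ln(140/90) + (0.019 − 0.054 + 0.39²/2)·0.3333 = 0.4418 + 0.0137 = 0.4555
d₁ = 0.4555 / 0.2252 = 2.0230 ≈ 2.02
d₂ = d₁ − σ√T = 2.0230 − 0.2252 = 1.7979 ≈ 1.80
exp(−qT) = exp(−0.054·0.3333) = 0.9822;  exp(−rT) = exp(−0.019·0.3333) = 0.9937
N(d₁) = N(2.02) = 0.9783;  N(d₂) = N(1.80) = 0.9641
C = 140·0.9822·0.9783 − 90·0.9937·0.9641 = 134.5241 − 86.2224 = 48.3017

$48.30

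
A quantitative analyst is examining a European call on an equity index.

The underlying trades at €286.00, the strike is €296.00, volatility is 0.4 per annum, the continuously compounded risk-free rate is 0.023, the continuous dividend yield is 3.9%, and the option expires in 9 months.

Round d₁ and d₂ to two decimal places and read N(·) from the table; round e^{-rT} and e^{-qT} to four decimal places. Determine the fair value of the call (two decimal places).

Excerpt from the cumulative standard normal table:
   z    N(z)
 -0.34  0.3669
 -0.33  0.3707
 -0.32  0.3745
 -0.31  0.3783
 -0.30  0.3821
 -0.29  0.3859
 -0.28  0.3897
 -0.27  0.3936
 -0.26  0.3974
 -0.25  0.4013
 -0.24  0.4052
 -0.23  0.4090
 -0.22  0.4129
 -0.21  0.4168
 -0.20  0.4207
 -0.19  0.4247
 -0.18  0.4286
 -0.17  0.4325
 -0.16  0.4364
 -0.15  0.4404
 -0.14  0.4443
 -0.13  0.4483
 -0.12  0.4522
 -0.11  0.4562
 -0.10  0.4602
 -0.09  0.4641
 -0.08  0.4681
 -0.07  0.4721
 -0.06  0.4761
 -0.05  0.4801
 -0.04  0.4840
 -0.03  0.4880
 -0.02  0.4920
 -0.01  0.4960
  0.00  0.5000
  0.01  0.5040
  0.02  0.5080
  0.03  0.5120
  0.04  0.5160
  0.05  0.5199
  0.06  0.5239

€33.26

σ√T = 0.4·√0.75 = 0.3464
d₁ = [ln(286/296) + (0.023 − 0.039 + ½·0.4²)·0.75] / (σ√T) = (-0.0344 + 0.0480) / 0.3464 = 0.0394 which rounds to 0.04
d₂ = 0.0394 − 0.3464 = -0.3071 which rounds to -0.31
exp(−qT) = exp(−0.039·0.75) = 0.9712;  exp(−rT) = exp(−0.023·0.75) = 0.9829
C = 286·0.9712·N(0.04) − 296·0.9829·N(-0.31) = 286·0.9712·0.5160 − 296·0.9829·0.3783 = 143.3258 − 110.0620 = 33.2638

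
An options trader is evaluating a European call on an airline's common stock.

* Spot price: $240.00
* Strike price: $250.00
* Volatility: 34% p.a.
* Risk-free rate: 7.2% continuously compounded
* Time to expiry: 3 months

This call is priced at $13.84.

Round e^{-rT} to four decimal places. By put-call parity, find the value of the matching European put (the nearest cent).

exp(−rT) = exp(−0.072·0.25) = 0.9822
Put-call parity: C − P = S − K·e^(−rT) = 240 − 250·0.9822 = 240 − 245.5500 = -5.5500
P = C − (C − P) = 13.84 − (-5.5500) = 19.3900

$19.39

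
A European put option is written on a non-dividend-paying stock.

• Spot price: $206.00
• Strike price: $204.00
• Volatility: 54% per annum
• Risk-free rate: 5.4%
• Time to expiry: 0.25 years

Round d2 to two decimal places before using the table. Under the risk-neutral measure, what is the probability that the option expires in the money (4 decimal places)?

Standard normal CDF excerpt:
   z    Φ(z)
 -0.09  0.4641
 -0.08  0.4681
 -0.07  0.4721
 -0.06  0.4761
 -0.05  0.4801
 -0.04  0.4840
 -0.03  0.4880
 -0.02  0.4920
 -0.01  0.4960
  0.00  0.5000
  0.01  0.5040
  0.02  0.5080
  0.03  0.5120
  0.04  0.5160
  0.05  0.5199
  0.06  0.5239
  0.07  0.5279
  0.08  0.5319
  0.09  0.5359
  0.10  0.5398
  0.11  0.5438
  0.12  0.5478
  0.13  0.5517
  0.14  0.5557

0.5199

σ√T = 0.54·√0.25 = 0.2700
ln(S/K) + (r + σ²/2)T = ln(206/204) + (0.054 + 0.54²/2)·0.25 = 0.0098 + 0.0500 = 0.0597
d₁ = 0.0597 / 0.2700 = 0.2211 which rounds to 0.22
d₂ = d₁ − σ√T = 0.2211 − 0.2700 = -0.0489 which rounds to -0.05
Risk-neutral Pr[S_T < K] = N(−d₂) = N(0.05) = 0.5199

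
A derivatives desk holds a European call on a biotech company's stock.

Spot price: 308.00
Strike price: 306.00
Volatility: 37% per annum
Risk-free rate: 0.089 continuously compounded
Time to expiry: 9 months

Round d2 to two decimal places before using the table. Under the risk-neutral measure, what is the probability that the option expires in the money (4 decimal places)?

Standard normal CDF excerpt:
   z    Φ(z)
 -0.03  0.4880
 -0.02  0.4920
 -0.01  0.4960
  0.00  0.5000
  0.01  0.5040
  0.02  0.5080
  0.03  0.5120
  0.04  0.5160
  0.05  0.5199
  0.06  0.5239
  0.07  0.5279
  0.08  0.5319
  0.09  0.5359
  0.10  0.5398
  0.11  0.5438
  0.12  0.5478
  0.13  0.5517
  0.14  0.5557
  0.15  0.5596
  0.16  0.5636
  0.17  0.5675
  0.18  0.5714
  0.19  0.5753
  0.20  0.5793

0.5279

T = 0.75;  σ√T = 0.3204
d₁ = [ln(308/306) + (0.089 + 0.37²/2)·0.75] / 0.3204 = [0.0065 + 0.1181] / 0.3204 = 0.3889 ≈ 0.39
d₂ = d₁ − σ√T = 0.3889 − 0.3204 = 0.0684 ≈ 0.07
Risk-neutral Pr[S_T > K] = N(d₂) = N(0.07) = 0.5279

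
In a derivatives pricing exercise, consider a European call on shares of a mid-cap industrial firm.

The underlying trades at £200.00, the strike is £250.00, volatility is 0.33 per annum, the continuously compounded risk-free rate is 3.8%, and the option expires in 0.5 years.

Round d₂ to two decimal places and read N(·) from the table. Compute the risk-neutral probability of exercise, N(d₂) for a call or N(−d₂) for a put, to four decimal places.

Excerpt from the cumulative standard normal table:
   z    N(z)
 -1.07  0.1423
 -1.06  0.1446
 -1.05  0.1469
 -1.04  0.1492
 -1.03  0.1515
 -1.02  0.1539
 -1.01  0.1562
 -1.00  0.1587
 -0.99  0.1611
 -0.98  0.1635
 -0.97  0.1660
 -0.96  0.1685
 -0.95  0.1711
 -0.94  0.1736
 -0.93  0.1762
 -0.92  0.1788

T = 0.5;  σ√T = 0.2333
d₁ = [ln(200/250) + (0.038 + 0.33²/2)·0.5] / 0.2333 = [-0.2231 + 0.0462] / 0.2333 = -0.7582 ≈ -0.76
d₂ = d₁ − σ√T = -0.7582 − 0.2333 = -0.9915 ≈ -0.99
Risk-neutral Pr[S_T > K] = N(d₂) = N(-0.99) = 0.1611

0.1611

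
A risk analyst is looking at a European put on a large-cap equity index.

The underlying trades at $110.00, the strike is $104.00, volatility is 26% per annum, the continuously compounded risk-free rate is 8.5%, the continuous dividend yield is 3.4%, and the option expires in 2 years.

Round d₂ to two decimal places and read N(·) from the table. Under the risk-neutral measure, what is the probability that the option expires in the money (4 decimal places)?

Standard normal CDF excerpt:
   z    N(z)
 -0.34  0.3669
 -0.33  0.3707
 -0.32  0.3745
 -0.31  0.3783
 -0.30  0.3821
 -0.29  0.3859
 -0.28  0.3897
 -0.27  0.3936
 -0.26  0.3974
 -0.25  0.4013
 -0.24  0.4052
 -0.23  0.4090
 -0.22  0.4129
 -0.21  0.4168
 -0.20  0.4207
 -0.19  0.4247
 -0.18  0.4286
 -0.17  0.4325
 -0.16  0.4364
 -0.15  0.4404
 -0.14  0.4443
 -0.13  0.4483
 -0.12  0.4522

σ√T = 0.26 × 1.4142 = 0.3677
d₁ = [ln(110/104) + (0.085 − 0.034 + 0.26²/2)·2] / 0.3677 = [0.0561 + 0.1696] / 0.3677 = 0.6138 ≈ 0.61
d₂ = d₁ − σ√T = 0.6138 − 0.3677 = 0.2461 ≈ 0.25
Risk-neutral Pr[S_T < K] = N(−d₂) = N(-0.25) = 0.4013

0.4013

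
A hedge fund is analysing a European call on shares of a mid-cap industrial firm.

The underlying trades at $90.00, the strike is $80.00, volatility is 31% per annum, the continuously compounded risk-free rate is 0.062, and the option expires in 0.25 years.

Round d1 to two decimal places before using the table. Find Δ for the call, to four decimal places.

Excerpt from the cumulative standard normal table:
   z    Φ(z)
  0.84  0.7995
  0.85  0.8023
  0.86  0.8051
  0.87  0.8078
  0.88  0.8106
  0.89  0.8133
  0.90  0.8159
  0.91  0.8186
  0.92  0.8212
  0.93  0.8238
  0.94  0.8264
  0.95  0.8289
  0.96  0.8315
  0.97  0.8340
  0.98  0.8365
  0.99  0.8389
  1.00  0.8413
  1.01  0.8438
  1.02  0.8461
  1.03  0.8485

T = 0.25;  σ√T = 0.1550
d₁ = [ln(90/80) + (0.062 + 0.31²/2)·0.25] / 0.1550 = [0.1178 + 0.0275] / 0.1550 = 0.9374 ⇒ 0.94
N(d₁) = N(0.94) = 0.8264
Δ_call = N(d₁) = 0.8264

0.8264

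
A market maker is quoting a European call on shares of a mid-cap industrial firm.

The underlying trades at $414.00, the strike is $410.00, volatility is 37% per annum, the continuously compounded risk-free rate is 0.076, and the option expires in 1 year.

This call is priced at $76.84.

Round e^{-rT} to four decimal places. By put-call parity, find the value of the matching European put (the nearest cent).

exp(−rT) = exp(−0.076·1) = 0.9268
Put-call parity: C − P = S − K·e^(−rT) = 414 − 410·0.9268 = 414 − 379.9880 = 34.0120
P = C − (C − P) = 76.84 − (34.0120) = 42.8280

$42.83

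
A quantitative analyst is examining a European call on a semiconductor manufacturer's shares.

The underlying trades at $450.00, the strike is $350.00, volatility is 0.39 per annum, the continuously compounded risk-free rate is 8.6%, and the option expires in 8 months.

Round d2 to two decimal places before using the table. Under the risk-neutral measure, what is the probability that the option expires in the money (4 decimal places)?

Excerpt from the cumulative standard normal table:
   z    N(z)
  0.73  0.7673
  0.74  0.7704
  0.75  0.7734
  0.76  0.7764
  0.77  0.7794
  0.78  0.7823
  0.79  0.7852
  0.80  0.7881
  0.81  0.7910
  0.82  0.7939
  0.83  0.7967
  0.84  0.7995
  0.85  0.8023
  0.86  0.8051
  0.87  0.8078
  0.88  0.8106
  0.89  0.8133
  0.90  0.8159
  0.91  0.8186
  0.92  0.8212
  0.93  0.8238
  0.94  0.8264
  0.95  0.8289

T = 0.6667;  σ√T = 0.3184
d₁ = [ln(450/350) + (0.086 + 0.39²/2)·0.6667] / 0.3184 = [0.2513 + 0.1080] / 0.3184 = 1.1285 ⇒ 1.13
d₂ = d₁ − σ√T = 1.1285 − 0.3184 = 0.8101 ⇒ 0.81
Risk-neutral Pr[S_T > K] = N(d₂) = N(0.81) = 0.7910

0.7910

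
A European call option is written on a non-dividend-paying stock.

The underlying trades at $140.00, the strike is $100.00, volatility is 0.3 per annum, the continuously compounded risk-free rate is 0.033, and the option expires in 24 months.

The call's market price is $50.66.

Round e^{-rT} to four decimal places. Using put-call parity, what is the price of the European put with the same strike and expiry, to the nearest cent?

$4.27

exp(−rT) = exp(−0.033·2) = 0.9361
Put-call parity: C − P = S − K·e^(−rT) = 140 − 100·0.9361 = 140 − 93.6100 = 46.3900
P = C − (C − P) = 50.66 − (46.3900) = 4.2700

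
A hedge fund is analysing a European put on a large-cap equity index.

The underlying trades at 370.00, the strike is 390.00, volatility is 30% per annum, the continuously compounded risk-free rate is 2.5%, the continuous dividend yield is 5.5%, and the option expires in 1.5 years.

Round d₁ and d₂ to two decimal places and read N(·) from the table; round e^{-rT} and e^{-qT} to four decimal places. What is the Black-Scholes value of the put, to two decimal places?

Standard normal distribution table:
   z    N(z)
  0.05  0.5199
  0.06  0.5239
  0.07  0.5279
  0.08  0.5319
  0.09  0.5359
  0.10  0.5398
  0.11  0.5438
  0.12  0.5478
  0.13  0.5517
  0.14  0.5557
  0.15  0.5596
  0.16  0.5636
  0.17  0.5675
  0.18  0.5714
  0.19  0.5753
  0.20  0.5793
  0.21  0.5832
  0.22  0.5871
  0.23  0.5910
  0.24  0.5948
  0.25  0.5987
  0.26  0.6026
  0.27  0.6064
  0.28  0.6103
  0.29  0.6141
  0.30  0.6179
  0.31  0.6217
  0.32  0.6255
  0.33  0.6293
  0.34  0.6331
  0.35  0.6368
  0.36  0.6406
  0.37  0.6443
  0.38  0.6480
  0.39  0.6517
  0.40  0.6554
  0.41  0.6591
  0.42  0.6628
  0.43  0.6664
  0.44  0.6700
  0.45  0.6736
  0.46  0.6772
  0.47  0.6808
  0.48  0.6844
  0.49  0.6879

σ√T = 0.3·√1.5 = 0.3674
d₁ = [ln(370/390) + (0.025 − 0.055 + ½·0.3²)·1.5] / (σ√T) = (-0.0526 + 0.0225) / 0.3674 = -0.0820 → -0.08
d₂ = -0.0820 − 0.3674 = -0.4495 → -0.45
exp(−qT) = exp(−0.055·1.5) = 0.9208;  exp(−rT) = exp(−0.025·1.5) = 0.9632
N(−d₂) = N(0.45) = 0.6736;  N(−d₁) = N(0.08) = 0.5319
P = 390·0.9632·0.6736 − 370·0.9208·0.5319 = 253.0365 − 181.2162 = 71.8203

71.82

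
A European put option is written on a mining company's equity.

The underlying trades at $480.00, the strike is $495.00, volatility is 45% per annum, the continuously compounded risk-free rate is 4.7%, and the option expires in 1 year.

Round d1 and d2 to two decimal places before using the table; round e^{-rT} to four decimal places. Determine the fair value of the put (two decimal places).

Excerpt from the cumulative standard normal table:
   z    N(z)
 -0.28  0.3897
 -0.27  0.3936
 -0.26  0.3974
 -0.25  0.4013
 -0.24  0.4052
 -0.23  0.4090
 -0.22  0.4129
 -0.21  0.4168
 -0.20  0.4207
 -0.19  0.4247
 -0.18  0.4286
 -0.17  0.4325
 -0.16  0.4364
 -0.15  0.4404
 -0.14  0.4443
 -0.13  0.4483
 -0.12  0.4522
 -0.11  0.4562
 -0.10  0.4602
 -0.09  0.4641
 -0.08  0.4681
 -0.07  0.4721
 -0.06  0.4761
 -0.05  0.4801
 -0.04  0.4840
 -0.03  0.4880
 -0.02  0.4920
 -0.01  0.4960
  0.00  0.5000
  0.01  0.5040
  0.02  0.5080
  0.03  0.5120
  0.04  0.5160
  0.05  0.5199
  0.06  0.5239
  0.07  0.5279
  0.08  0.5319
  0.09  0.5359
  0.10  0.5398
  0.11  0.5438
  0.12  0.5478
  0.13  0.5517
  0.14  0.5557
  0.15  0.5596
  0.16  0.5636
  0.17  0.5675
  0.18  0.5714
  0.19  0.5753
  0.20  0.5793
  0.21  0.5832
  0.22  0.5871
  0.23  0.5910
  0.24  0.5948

$80.95

σ√T = 0.45·√1 = 0.4500
d₁ = [ln(480/495) + (0.047 + ½·0.45²)·1] / (σ√T) = (-0.0308 + 0.1482) / 0.4500 = 0.2611 which rounds to 0.26
d₂ = 0.2611 − 0.4500 = -0.1889 which rounds to -0.19
exp(−rT) = exp(−0.047·1) = 0.9541
N(−d₂) = N(0.19) = 0.5753;  N(−d₁) = N(-0.26) = 0.3974
P = 495·0.9541·0.5753 − 480·0.3974 = 271.7024 − 190.7520 = 80.9504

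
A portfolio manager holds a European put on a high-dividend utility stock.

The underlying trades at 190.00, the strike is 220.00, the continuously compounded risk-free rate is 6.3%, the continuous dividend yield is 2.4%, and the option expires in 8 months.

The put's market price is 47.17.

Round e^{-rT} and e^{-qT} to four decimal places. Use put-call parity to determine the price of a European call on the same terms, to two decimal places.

23.19

e^(−qT) = e^(−0.024·0.6667) = 0.9841;  e^(−rT) = e^(−0.063·0.6667) = 0.9589
Put-call parity: C − P = S·e^(−qT) − K·e^(−rT) = 190·0.9841 − 220·0.9589 = 186.9790 − 210.9580 = -23.9790
C = P + (C − P) = 47.17 + (-23.9790) = 23.1910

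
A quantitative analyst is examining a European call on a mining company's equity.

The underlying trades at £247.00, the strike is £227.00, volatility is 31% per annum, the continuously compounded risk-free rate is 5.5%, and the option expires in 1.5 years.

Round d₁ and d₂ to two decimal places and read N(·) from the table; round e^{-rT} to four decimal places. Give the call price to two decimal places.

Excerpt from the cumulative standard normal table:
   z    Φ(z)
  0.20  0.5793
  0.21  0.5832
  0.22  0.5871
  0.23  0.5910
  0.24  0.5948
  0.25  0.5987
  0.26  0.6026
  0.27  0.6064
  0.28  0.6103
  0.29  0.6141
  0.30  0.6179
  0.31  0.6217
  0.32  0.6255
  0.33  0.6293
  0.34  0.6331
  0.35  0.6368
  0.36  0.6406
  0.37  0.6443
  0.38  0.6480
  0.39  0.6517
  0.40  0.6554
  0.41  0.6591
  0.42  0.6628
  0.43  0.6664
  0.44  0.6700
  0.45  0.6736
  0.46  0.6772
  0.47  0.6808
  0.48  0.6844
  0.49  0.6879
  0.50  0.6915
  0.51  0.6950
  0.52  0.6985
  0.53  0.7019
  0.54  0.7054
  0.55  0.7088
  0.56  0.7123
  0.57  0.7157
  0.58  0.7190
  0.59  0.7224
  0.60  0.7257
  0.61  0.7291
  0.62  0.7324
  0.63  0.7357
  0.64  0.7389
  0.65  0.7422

T = 1.5;  σ√T = 0.3797
d₁ = [ln(247/227) + (0.055 + ½·0.31²)·1.5] / (σ√T) = (0.0844 + 0.1546) / 0.3797 = 0.6295 ≈ 0.63
d₂ = 0.6295 − 0.3797 = 0.2499 ≈ 0.25
exp(−rT) = exp(−0.055·1.5) = 0.9208
N(d₁) = N(0.63) = 0.7357;  N(d₂) = N(0.25) = 0.5987
C = 247·0.7357 − 227·0.9208·0.5987 = 181.7179 − 125.1412 = 56.5767

£56.58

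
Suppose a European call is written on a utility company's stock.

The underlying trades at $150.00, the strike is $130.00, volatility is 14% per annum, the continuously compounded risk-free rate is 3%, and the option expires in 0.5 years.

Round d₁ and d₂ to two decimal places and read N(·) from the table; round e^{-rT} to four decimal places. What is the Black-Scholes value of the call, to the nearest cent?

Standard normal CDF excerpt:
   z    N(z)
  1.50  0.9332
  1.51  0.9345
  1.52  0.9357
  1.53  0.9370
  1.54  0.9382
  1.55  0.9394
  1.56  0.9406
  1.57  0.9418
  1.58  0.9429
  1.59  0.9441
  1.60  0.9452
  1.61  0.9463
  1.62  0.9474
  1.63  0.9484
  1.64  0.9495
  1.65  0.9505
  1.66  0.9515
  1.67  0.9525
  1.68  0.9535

$22.27

σ√T = 0.14 × 0.7071 = 0.0990
d₁ = [ln(150/130) + (0.03 + ½·0.14²)·0.5] / (σ√T) = (0.1431 + 0.0199) / 0.0990 = 1.6466 → 1.65
d₂ = 1.6466 − 0.0990 = 1.5476 → 1.55
e^(−rT) = e^(−0.03·0.5) = 0.9851
C = 150·N(1.65) − 130·0.9851·N(1.55) = 150·0.9505 − 130·0.9851·0.9394 = 142.5750 − 120.3024 = 22.2726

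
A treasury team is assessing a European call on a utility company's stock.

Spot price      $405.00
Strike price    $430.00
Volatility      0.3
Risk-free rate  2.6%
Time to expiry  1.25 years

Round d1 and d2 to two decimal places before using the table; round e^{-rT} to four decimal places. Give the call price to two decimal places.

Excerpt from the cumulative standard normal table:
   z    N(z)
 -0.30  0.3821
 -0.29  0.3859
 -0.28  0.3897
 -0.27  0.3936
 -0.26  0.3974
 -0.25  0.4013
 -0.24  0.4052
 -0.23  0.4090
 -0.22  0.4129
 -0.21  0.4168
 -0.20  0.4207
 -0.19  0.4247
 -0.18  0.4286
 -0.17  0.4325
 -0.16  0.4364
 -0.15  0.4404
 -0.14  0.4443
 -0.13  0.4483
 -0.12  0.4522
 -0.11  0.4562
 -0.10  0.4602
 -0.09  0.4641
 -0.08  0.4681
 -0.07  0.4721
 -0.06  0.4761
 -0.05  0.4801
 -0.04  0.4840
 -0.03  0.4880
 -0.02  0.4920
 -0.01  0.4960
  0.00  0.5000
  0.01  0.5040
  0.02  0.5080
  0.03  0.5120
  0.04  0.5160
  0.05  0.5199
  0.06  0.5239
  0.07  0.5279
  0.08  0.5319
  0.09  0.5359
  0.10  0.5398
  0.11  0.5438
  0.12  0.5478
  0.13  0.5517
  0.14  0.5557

T = 1.25;  σ√T = 0.3354
d₁ = [ln(405/430) + (0.026 + ½·0.3²)·1.25] / (σ√T) = (-0.0599 + 0.0887) / 0.3354 = 0.0860 which rounds to 0.09
d₂ = 0.0860 − 0.3354 = -0.2494 which rounds to -0.25
e^(−rT) = e^(−0.026·1.25) = 0.9680
C = 405·N(0.09) − 430·0.9680·N(-0.25) = 405·0.5359 − 430·0.9680·0.4013 = 217.0395 − 167.0371 = 50.0024

$50.00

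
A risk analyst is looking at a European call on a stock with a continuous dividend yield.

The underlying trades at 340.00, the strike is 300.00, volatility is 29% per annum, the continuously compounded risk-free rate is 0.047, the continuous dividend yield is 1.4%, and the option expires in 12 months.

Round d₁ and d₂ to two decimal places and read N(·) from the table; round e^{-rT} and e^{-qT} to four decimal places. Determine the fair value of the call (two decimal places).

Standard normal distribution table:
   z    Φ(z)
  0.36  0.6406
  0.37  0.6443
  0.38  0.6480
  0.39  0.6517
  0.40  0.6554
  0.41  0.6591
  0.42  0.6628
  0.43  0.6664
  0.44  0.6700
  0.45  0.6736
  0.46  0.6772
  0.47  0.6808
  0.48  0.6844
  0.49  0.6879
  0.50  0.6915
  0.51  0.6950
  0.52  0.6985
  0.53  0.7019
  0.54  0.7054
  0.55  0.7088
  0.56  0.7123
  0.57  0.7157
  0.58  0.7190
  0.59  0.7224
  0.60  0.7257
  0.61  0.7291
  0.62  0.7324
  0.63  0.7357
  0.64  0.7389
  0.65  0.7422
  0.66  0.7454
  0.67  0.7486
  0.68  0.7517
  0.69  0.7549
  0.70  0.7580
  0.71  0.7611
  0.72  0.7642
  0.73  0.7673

65.50

σ√T = 0.29 × 1.0000 = 0.2900
d₁ = [ln(340/300) + (0.047 − 0.014 + ½·0.29²)·1] / (σ√T) = (0.1252 + 0.0751) / 0.2900 = 0.6904 which rounds to 0.69
d₂ = 0.6904 − 0.2900 = 0.4004 which rounds to 0.40
exp(−qT) = exp(−0.014·1) = 0.9861;  exp(−rT) = exp(−0.047·1) = 0.9541
N(d₁) = N(0.69) = 0.7549;  N(d₂) = N(0.40) = 0.6554
C = 340·0.9861·0.7549 − 300·0.9541·0.6554 = 253.0983 − 187.5951 = 65.5032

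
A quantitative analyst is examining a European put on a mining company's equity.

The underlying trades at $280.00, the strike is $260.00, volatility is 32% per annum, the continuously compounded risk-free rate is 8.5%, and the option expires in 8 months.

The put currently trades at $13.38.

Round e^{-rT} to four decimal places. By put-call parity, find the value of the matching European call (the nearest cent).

$47.71

e^(−rT) = e^(−0.085·0.6667) = 0.9449
Put-call parity: C − P = S − K·e^(−rT) = 280 − 260·0.9449 = 280 − 245.6740 = 34.3260
C = P + (C − P) = 13.38 + (34.3260) = 47.7060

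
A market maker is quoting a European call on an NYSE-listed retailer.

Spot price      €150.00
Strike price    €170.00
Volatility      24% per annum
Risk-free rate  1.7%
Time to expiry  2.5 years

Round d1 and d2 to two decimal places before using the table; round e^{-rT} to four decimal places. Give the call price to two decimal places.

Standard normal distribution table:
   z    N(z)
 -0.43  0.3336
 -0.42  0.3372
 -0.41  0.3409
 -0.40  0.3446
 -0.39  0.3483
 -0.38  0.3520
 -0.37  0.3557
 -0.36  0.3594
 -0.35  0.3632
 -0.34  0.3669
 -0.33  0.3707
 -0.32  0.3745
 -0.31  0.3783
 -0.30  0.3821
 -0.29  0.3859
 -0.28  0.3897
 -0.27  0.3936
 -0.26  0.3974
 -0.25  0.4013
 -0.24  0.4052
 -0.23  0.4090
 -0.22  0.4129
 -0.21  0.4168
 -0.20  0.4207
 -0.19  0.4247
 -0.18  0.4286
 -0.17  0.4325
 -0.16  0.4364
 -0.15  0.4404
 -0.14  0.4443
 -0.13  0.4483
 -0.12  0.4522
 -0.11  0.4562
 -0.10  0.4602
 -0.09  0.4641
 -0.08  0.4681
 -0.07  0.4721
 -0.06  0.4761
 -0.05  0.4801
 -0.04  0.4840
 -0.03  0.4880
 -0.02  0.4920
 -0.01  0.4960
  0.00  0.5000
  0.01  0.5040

σ√T = 0.24 × 1.5811 = 0.3795
d₁ = [ln(150/170) + (0.017 + 0.24²/2)·2.5] / 0.3795 = [-0.1252 + 0.1145] / 0.3795 = -0.0281 ⇒ -0.03
d₂ = d₁ − σ√T = -0.0281 − 0.3795 = -0.4076 ⇒ -0.41
exp(−rT) = exp(−0.017·2.5) = 0.9584
N(d₁) = N(-0.03) = 0.4880;  N(d₂) = N(-0.41) = 0.3409
C = 150·0.4880 − 170·0.9584·0.3409 = 73.2000 − 55.5422 = 17.6578

€17.66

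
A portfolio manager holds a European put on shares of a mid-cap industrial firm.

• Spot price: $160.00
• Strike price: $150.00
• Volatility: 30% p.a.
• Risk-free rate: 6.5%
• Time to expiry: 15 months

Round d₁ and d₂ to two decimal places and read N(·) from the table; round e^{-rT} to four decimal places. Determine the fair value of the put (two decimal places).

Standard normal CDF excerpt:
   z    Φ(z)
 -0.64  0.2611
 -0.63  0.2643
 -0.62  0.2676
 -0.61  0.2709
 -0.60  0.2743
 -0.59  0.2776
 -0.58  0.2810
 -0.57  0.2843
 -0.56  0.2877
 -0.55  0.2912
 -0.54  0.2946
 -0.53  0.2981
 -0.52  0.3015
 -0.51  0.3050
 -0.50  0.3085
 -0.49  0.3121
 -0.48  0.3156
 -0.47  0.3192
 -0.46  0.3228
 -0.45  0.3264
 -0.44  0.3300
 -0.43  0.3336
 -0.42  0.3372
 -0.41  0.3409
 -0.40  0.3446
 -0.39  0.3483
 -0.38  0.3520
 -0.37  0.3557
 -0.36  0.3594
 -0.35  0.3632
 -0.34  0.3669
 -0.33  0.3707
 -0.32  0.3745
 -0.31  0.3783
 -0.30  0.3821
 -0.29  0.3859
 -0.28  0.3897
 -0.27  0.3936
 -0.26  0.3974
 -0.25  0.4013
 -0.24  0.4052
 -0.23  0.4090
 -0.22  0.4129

$10.55

σ√T = 0.3·√1.25 = 0.3354
d₁ = [ln(160/150) + (0.065 + 0.3²/2)·1.25] / 0.3354 = [0.0645 + 0.1375] / 0.3354 = 0.6024 which rounds to 0.60
d₂ = d₁ − σ√T = 0.6024 − 0.3354 = 0.2670 which rounds to 0.27
exp(−rT) = exp(−0.065·1.25) = 0.9220
N(−d₂) = N(-0.27) = 0.3936;  N(−d₁) = N(-0.60) = 0.2743
P = 150·0.9220·0.3936 − 160·0.2743 = 54.4349 − 43.8880 = 10.5469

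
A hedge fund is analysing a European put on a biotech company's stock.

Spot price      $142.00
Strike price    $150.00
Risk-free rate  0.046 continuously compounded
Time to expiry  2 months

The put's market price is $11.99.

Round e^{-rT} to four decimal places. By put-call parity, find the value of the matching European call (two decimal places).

$5.13

e^(−rT) = e^(−0.046·0.1667) = 0.9924
Put-call parity: C − P = S − K·e^(−rT) = 142 − 150·0.9924 = 142 − 148.8600 = -6.8600
C = P + (C − P) = 11.99 + (-6.8600) = 5.1300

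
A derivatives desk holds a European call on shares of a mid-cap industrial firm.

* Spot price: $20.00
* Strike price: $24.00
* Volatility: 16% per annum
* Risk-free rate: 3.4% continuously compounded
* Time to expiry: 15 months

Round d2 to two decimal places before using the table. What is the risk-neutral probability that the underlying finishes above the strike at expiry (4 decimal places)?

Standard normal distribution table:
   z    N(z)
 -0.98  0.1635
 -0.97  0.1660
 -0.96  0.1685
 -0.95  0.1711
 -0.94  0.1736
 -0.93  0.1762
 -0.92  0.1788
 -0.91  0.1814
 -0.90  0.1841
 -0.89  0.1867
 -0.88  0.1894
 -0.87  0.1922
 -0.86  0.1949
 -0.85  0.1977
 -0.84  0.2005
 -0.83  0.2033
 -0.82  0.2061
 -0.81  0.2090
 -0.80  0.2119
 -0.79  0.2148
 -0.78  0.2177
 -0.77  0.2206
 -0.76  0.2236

0.1922

T = 1.25;  σ√T = 0.1789
d₁ = [ln(20/24) + (0.034 + 0.16²/2)·1.25] / 0.1789 = [-0.1823 + 0.0585] / 0.1789 = -0.6922 ≈ -0.69
d₂ = d₁ − σ√T = -0.6922 − 0.1789 = -0.8711 ≈ -0.87
Pr(exercise) under Q = N(d₂) = 0.1922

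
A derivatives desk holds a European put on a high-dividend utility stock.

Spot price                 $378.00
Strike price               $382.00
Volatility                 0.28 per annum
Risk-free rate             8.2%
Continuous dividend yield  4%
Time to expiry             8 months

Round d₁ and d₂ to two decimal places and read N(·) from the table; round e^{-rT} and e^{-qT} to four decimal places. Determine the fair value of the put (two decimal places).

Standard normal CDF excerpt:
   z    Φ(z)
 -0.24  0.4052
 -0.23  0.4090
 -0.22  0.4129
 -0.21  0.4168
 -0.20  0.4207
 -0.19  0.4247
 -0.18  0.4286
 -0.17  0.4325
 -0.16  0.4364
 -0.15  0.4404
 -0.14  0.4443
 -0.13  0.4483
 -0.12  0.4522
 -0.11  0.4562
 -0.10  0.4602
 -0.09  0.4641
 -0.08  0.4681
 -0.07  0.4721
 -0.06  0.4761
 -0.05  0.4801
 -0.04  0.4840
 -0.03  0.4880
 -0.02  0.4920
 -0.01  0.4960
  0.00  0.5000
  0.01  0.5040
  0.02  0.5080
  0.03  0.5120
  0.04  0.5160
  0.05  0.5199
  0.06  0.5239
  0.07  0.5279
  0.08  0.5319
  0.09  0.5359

σ√T = 0.28·√0.6667 = 0.2286
d₁ = [ln(378/382) + (0.082 − 0.04 + ½·0.28²)·0.6667] / (σ√T) = (-0.0105 + 0.0541) / 0.2286 = 0.1907 → 0.19
d₂ = 0.1907 − 0.2286 = -0.0379 → -0.04
exp(−qT) = exp(−0.04·0.6667) = 0.9737;  exp(−rT) = exp(−0.082·0.6667) = 0.9468
N(−d₂) = N(0.04) = 0.5160;  N(−d₁) = N(-0.19) = 0.4247
P = 382·0.9468·0.5160 − 378·0.9737·0.4247 = 186.6256 − 156.3145 = 30.3112

$30.31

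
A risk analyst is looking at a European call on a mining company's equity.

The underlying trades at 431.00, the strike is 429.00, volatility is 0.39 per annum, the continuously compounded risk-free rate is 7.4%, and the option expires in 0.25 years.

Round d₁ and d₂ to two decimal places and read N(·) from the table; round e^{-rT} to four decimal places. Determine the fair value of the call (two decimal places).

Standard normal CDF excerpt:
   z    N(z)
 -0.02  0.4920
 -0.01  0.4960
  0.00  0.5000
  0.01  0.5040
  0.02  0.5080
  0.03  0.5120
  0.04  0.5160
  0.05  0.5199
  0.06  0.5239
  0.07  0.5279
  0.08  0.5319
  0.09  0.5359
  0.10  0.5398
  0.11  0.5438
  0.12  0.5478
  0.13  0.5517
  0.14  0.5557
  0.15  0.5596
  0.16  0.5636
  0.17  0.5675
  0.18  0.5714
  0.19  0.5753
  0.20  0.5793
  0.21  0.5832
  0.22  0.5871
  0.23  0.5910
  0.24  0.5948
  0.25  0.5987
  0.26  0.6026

39.10

σ√T = 0.39 × 0.5000 = 0.1950
ln(S/K) + (r + σ²/2)T = ln(431/429) + (0.074 + 0.39²/2)·0.25 = 0.0047 + 0.0375 = 0.0422
d₁ = 0.0422 / 0.1950 = 0.2162 → 0.22
d₂ = d₁ − σ√T = 0.2162 − 0.1950 = 0.0212 → 0.02
e^(−rT) = e^(−0.074·0.25) = 0.9817
C = 431·N(0.22) − 429·0.9817·N(0.02) = 431·0.5871 − 429·0.9817·0.5080 = 253.0401 − 213.9438 = 39.0963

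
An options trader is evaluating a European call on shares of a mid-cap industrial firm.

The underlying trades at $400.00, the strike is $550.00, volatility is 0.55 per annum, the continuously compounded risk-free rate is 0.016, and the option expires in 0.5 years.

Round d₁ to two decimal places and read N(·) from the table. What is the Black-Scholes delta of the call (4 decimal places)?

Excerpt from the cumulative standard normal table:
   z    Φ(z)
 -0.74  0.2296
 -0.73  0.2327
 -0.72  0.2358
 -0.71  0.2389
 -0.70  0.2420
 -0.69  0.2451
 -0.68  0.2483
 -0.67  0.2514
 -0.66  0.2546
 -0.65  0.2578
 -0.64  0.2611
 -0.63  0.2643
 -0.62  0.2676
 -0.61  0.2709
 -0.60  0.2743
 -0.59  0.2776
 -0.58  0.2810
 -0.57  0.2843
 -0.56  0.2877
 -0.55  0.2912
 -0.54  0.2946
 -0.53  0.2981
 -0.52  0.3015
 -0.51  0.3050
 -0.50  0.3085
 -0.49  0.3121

T = 0.5;  σ√T = 0.3889
d₁ = [ln(400/550) + (0.016 + 0.55²/2)·0.5] / 0.3889 = [-0.3185 + 0.0836] / 0.3889 = -0.6038 ≈ -0.60
N(d₁) = N(-0.60) = 0.2743
Δ_call = N(d₁) = 0.2743

0.2743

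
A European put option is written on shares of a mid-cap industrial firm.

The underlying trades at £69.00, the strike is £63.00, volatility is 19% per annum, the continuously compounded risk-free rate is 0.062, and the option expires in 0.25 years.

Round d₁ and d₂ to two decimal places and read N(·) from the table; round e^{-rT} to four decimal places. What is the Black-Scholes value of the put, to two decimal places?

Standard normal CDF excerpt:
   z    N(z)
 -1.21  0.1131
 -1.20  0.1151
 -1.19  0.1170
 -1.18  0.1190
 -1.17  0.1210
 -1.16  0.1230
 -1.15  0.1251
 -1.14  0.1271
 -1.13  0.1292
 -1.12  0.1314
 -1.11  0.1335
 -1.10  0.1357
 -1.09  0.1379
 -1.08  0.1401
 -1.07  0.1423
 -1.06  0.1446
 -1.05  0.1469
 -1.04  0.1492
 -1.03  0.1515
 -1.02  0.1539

£0.48

T = 0.25;  σ√T = 0.0950
ln(S/K) + (r + σ²/2)T = ln(69/63) + (0.062 + 0.19²/2)·0.25 = 0.0910 + 0.0200 = 0.1110
d₁ = 0.1110 / 0.0950 = 1.1683 ⇒ 1.17
d₂ = d₁ − σ√T = 1.1683 − 0.0950 = 1.0733 ⇒ 1.07
exp(−rT) = exp(−0.062·0.25) = 0.9846
P = 63·0.9846·N(-1.07) − 69·N(-1.17) = 63·0.9846·0.1423 − 69·0.1210 = 8.8268 − 8.3490 = 0.4778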